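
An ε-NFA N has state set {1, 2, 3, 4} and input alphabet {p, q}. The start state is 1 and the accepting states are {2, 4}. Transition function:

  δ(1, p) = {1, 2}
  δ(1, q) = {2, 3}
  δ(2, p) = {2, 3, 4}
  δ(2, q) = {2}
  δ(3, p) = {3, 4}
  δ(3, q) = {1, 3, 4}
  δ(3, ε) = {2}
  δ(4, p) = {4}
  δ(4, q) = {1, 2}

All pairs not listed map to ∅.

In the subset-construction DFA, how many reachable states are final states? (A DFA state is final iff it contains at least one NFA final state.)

4

Start state of the DFA: {1} (ε-closure of the NFA start).
{1} --p--> {1, 2}  [new]
{1} --q--> {2, 3}  [new]
{1, 2} --p--> {1, 2, 3, 4}  [new]
{1, 2} --q--> {2, 3}  [seen]
{2, 3} --p--> {2, 3, 4}  [new]
{2, 3} --q--> {1, 2, 3, 4}  [seen]
{1, 2, 3, 4} --p--> {1, 2, 3, 4}  [seen]
{1, 2, 3, 4} --q--> {1, 2, 3, 4}  [seen]
{2, 3, 4} --p--> {2, 3, 4}  [seen]
{2, 3, 4} --q--> {1, 2, 3, 4}  [seen]
Reachable DFA states: {1}, {1, 2}, {2, 3}, {1, 2, 3, 4}, {2, 3, 4}.
Accepting DFA states (contain an NFA accepting state): {1, 2}, {2, 3}, {1, 2, 3, 4}, {2, 3, 4}.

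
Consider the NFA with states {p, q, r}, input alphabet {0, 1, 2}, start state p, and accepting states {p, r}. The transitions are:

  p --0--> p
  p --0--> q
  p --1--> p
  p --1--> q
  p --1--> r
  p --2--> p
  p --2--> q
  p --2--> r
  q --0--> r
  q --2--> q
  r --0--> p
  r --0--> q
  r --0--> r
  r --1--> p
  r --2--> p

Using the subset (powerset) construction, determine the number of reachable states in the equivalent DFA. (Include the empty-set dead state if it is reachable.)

3

Start state of the DFA: {p}.
{p} --0--> {p, q}  [new]
{p} --1--> {p, q, r}  [new]
{p} --2--> {p, q, r}  [seen]
{p, q} --0--> {p, q, r}  [seen]
{p, q} --1--> {p, q, r}  [seen]
{p, q} --2--> {p, q, r}  [seen]
{p, q, r} --0--> {p, q, r}  [seen]
{p, q, r} --1--> {p, q, r}  [seen]
{p, q, r} --2--> {p, q, r}  [seen]
Reachable DFA states: {p}, {p, q}, {p, q, r}.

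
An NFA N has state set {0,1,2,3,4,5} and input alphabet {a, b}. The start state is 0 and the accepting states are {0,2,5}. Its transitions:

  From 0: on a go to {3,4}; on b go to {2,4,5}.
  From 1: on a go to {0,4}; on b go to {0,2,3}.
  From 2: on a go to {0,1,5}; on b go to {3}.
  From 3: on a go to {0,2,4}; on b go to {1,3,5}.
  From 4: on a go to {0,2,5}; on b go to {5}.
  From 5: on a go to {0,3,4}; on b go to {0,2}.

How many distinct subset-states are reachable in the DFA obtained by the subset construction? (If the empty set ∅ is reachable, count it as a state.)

Start state of the DFA: {0}.
{0} --a--> {3,4}  [new]
{0} --b--> {2,4,5}  [new]
{3,4} --a--> {0,2,4,5}  [new]
{3,4} --b--> {1,3,5}  [new]
{2,4,5} --a--> {0,1,2,3,4,5}  [new]
{2,4,5} --b--> {0,2,3,5}  [new]
{0,2,4,5} --a--> {0,1,2,3,4,5}  [seen]
{0,2,4,5} --b--> {0,2,3,4,5}  [new]
{1,3,5} --a--> {0,2,3,4}  [new]
{1,3,5} --b--> {0,1,2,3,5}  [new]
{0,1,2,3,4,5} --a--> {0,1,2,3,4,5}  [seen]
{0,1,2,3,4,5} --b--> {0,1,2,3,4,5}  [seen]
{0,2,3,5} --a--> {0,1,2,3,4,5}  [seen]
{0,2,3,5} --b--> {0,1,2,3,4,5}  [seen]
{0,2,3,4,5} --a--> {0,1,2,3,4,5}  [seen]
{0,2,3,4,5} --b--> {0,1,2,3,4,5}  [seen]
{0,2,3,4} --a--> {0,1,2,3,4,5}  [seen]
{0,2,3,4} --b--> {1,2,3,4,5}  [new]
{0,1,2,3,5} --a--> {0,1,2,3,4,5}  [seen]
{0,1,2,3,5} --b--> {0,1,2,3,4,5}  [seen]
{1,2,3,4,5} --a--> {0,1,2,3,4,5}  [seen]
{1,2,3,4,5} --b--> {0,1,2,3,5}  [seen]
Reachable DFA states: {0}, {3,4}, {2,4,5}, {0,2,4,5}, {1,3,5}, {0,1,2,3,4,5}, {0,2,3,5}, {0,2,3,4,5}, {0,2,3,4}, {0,1,2,3,5}, {1,2,3,4,5}.

11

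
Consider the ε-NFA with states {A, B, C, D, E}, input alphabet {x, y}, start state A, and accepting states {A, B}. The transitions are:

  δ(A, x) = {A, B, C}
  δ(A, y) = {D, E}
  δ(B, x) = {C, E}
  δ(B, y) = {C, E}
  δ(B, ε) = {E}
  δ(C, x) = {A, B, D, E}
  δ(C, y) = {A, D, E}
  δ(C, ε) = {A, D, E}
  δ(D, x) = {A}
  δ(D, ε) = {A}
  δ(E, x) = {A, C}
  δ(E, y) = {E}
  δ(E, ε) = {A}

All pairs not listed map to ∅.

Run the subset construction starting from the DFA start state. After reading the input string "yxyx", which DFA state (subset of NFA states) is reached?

Start: {A}.
δ(A,y) = {D, E}.
Union: {D, E}.
ε-closure gives {A, D, E}.
After y: {A, D, E}.
δ(A,x) = {A, B, C}; δ(D,x) = {A}; δ(E,x) = {A, C}.
Union: {A, B, C}.
ε-closure gives {A, B, C, D, E}.
After x: {A, B, C, D, E}.
δ(A,y) = {D, E}; δ(B,y) = {C, E}; δ(C,y) = {A, D, E}; δ(D,y) = ∅; δ(E,y) = {E}.
Union: {A, C, D, E}.
After y: {A, C, D, E}.
δ(A,x) = {A, B, C}; δ(C,x) = {A, B, D, E}; δ(D,x) = {A}; δ(E,x) = {A, C}.
Union: {A, B, C, D, E}.
After x: {A, B, C, D, E}.

{A, B, C, D, E}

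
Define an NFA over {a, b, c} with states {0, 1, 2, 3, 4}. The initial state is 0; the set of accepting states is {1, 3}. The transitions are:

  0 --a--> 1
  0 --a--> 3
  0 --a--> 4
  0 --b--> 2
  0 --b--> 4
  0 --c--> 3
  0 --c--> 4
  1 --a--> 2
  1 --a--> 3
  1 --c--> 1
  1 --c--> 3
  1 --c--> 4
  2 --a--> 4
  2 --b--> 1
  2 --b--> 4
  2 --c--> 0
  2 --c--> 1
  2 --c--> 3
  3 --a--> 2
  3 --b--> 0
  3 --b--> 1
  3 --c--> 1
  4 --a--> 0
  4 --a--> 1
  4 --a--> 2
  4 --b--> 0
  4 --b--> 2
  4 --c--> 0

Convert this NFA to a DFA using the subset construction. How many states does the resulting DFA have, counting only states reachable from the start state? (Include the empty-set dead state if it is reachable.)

Start state of the DFA: {0}.
{0} --a--> {1, 3, 4}  [new]
{0} --b--> {2, 4}  [new]
{0} --c--> {3, 4}  [new]
{1, 3, 4} --a--> {0, 1, 2, 3}  [new]
{1, 3, 4} --b--> {0, 1, 2}  [new]
{1, 3, 4} --c--> {0, 1, 3, 4}  [new]
{2, 4} --a--> {0, 1, 2, 4}  [new]
{2, 4} --b--> {0, 1, 2, 4}  [seen]
{2, 4} --c--> {0, 1, 3}  [new]
{3, 4} --a--> {0, 1, 2}  [seen]
{3, 4} --b--> {0, 1, 2}  [seen]
{3, 4} --c--> {0, 1}  [new]
{0, 1, 2, 3} --a--> {1, 2, 3, 4}  [new]
{0, 1, 2, 3} --b--> {0, 1, 2, 4}  [seen]
{0, 1, 2, 3} --c--> {0, 1, 3, 4}  [seen]
{0, 1, 2} --a--> {1, 2, 3, 4}  [seen]
{0, 1, 2} --b--> {1, 2, 4}  [new]
{0, 1, 2} --c--> {0, 1, 3, 4}  [seen]
{0, 1, 3, 4} --a--> {0, 1, 2, 3, 4}  [new]
{0, 1, 3, 4} --b--> {0, 1, 2, 4}  [seen]
{0, 1, 3, 4} --c--> {0, 1, 3, 4}  [seen]
{0, 1, 2, 4} --a--> {0, 1, 2, 3, 4}  [seen]
{0, 1, 2, 4} --b--> {0, 1, 2, 4}  [seen]
{0, 1, 2, 4} --c--> {0, 1, 3, 4}  [seen]
{0, 1, 3} --a--> {1, 2, 3, 4}  [seen]
{0, 1, 3} --b--> {0, 1, 2, 4}  [seen]
{0, 1, 3} --c--> {1, 3, 4}  [seen]
{0, 1} --a--> {1, 2, 3, 4}  [seen]
{0, 1} --b--> {2, 4}  [seen]
{0, 1} --c--> {1, 3, 4}  [seen]
{1, 2, 3, 4} --a--> {0, 1, 2, 3, 4}  [seen]
{1, 2, 3, 4} --b--> {0, 1, 2, 4}  [seen]
{1, 2, 3, 4} --c--> {0, 1, 3, 4}  [seen]
{1, 2, 4} --a--> {0, 1, 2, 3, 4}  [seen]
{1, 2, 4} --b--> {0, 1, 2, 4}  [seen]
{1, 2, 4} --c--> {0, 1, 3, 4}  [seen]
{0, 1, 2, 3, 4} --a--> {0, 1, 2, 3, 4}  [seen]
{0, 1, 2, 3, 4} --b--> {0, 1, 2, 4}  [seen]
{0, 1, 2, 3, 4} --c--> {0, 1, 3, 4}  [seen]
Reachable DFA states: {0}, {1, 3, 4}, {2, 4}, {3, 4}, {0, 1, 2, 3}, {0, 1, 2}, {0, 1, 3, 4}, {0, 1, 2, 4}, {0, 1, 3}, {0, 1}, {1, 2, 3, 4}, {1, 2, 4}, {0, 1, 2, 3, 4}.

13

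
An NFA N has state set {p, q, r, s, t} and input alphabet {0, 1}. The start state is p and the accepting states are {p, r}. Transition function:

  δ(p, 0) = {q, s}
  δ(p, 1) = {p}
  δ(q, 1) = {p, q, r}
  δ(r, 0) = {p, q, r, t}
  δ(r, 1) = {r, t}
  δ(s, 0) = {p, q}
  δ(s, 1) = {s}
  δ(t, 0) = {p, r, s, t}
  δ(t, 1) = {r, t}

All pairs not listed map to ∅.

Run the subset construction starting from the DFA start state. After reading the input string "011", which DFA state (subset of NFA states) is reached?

{p, q, r, s, t}

Start: {p}.
δ(p,0) = {q, s}.
Union: {q, s}.
After 0: {q, s}.
δ(q,1) = {p, q, r}; δ(s,1) = {s}.
Union: {p, q, r, s}.
After 1: {p, q, r, s}.
δ(p,1) = {p}; δ(q,1) = {p, q, r}; δ(r,1) = {r, t}; δ(s,1) = {s}.
Union: {p, q, r, s, t}.
After 1: {p, q, r, s, t}.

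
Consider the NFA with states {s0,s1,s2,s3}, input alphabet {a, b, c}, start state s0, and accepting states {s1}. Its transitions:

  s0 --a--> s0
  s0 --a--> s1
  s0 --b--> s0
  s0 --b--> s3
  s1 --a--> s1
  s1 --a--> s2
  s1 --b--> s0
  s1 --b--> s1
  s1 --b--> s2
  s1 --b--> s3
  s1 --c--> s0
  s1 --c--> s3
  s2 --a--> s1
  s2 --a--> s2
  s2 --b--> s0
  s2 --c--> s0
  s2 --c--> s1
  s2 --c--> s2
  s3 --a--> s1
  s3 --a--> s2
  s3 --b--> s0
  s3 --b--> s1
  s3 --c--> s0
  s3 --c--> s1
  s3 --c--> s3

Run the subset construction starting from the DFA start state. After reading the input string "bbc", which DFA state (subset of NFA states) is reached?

Start: {s0}.
δ(s0,b) = {s0,s3}.
Union: {s0,s3}.
After b: {s0,s3}.
δ(s0,b) = {s0,s3}; δ(s3,b) = {s0,s1}.
Union: {s0,s1,s3}.
After b: {s0,s1,s3}.
δ(s0,c) = ∅; δ(s1,c) = {s0,s3}; δ(s3,c) = {s0,s1,s3}.
Union: {s0,s1,s3}.
After c: {s0,s1,s3}.

{s0,s1,s3}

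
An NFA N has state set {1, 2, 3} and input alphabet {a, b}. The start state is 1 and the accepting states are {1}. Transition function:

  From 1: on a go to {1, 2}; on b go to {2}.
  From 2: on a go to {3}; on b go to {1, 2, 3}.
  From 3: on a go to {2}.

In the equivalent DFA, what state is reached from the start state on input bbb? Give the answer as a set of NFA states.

Start: {1}.
δ(1,b) = {2}.
Union: {2}.
After b: {2}.
δ(2,b) = {1, 2, 3}.
Union: {1, 2, 3}.
After b: {1, 2, 3}.
δ(1,b) = {2}; δ(2,b) = {1, 2, 3}; δ(3,b) = ∅.
Union: {1, 2, 3}.
After b: {1, 2, 3}.

{1, 2, 3}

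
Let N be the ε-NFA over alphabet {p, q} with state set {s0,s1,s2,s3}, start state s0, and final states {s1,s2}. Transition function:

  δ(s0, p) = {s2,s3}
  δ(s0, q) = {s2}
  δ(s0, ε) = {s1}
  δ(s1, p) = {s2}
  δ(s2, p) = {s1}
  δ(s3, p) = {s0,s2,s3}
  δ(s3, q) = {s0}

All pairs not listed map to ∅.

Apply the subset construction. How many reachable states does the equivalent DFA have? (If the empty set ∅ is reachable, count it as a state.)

8

Start state of the DFA: {s0,s1} (ε-closure of the NFA start).
{s0,s1} --p--> {s2,s3}  [new]
{s0,s1} --q--> {s2}  [new]
{s2,s3} --p--> {s0,s1,s2,s3}  [new]
{s2,s3} --q--> {s0,s1}  [seen]
{s2} --p--> {s1}  [new]
{s2} --q--> ∅  [new]
{s0,s1,s2,s3} --p--> {s0,s1,s2,s3}  [seen]
{s0,s1,s2,s3} --q--> {s0,s1,s2}  [new]
{s1} --p--> {s2}  [seen]
{s1} --q--> ∅  [seen]
∅ --p--> ∅  [seen]
∅ --q--> ∅  [seen]
{s0,s1,s2} --p--> {s1,s2,s3}  [new]
{s0,s1,s2} --q--> {s2}  [seen]
{s1,s2,s3} --p--> {s0,s1,s2,s3}  [seen]
{s1,s2,s3} --q--> {s0,s1}  [seen]
Reachable DFA states: {s0,s1}, {s2,s3}, {s2}, {s0,s1,s2,s3}, {s1}, ∅, {s0,s1,s2}, {s1,s2,s3}.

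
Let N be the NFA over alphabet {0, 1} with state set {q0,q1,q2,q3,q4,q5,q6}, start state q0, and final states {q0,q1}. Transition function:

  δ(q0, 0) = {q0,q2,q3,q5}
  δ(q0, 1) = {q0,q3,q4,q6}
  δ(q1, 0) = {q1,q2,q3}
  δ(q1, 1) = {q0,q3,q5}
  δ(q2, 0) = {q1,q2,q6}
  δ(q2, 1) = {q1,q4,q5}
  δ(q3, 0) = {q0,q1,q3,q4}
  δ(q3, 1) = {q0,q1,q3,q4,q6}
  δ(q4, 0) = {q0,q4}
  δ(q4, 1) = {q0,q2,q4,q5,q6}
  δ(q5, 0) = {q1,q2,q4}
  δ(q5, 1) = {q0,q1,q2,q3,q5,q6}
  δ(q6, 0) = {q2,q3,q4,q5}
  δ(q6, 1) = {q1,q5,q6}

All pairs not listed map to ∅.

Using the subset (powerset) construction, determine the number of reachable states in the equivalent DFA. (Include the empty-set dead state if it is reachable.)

5

Start state of the DFA: {q0}.
{q0} --0--> {q0,q2,q3,q5}  [new]
{q0} --1--> {q0,q3,q4,q6}  [new]
{q0,q2,q3,q5} --0--> {q0,q1,q2,q3,q4,q5,q6}  [new]
{q0,q2,q3,q5} --1--> {q0,q1,q2,q3,q4,q5,q6}  [seen]
{q0,q3,q4,q6} --0--> {q0,q1,q2,q3,q4,q5}  [new]
{q0,q3,q4,q6} --1--> {q0,q1,q2,q3,q4,q5,q6}  [seen]
{q0,q1,q2,q3,q4,q5,q6} --0--> {q0,q1,q2,q3,q4,q5,q6}  [seen]
{q0,q1,q2,q3,q4,q5,q6} --1--> {q0,q1,q2,q3,q4,q5,q6}  [seen]
{q0,q1,q2,q3,q4,q5} --0--> {q0,q1,q2,q3,q4,q5,q6}  [seen]
{q0,q1,q2,q3,q4,q5} --1--> {q0,q1,q2,q3,q4,q5,q6}  [seen]
Reachable DFA states: {q0}, {q0,q2,q3,q5}, {q0,q3,q4,q6}, {q0,q1,q2,q3,q4,q5,q6}, {q0,q1,q2,q3,q4,q5}.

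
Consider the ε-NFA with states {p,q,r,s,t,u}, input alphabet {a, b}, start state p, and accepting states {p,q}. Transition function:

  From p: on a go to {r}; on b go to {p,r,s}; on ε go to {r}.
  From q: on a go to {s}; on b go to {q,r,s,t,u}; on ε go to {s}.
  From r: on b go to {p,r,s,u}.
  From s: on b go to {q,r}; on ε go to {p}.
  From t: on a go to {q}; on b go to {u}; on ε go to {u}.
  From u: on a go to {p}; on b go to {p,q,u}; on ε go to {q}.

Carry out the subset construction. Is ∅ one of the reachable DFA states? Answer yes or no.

yes

Start state of the DFA: {p,r} (ε-closure of the NFA start).
{p,r} --a--> {r}  [new]
{p,r} --b--> {p,q,r,s,u}  [new]
{r} --a--> ∅  [new]
{r} --b--> {p,q,r,s,u}  [seen]
{p,q,r,s,u} --a--> {p,r,s}  [new]
{p,q,r,s,u} --b--> {p,q,r,s,t,u}  [new]
∅ --a--> ∅  [seen]
∅ --b--> ∅  [seen]
{p,r,s} --a--> {r}  [seen]
{p,r,s} --b--> {p,q,r,s,u}  [seen]
{p,q,r,s,t,u} --a--> {p,q,r,s}  [new]
{p,q,r,s,t,u} --b--> {p,q,r,s,t,u}  [seen]
{p,q,r,s} --a--> {p,r,s}  [seen]
{p,q,r,s} --b--> {p,q,r,s,t,u}  [seen]
Reachable DFA states: {p,r}, {r}, {p,q,r,s,u}, ∅, {p,r,s}, {p,q,r,s,t,u}, {p,q,r,s}.
∅ is among them.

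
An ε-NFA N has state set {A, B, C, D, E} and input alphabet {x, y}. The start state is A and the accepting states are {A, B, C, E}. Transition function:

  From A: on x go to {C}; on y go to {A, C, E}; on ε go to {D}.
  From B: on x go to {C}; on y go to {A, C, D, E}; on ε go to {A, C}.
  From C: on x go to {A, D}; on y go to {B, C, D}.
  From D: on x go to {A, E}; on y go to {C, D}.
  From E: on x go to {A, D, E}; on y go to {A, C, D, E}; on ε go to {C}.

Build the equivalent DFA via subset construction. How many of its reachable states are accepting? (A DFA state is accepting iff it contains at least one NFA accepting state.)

3

Start state of the DFA: {A, D} (ε-closure of the NFA start).
{A, D} --x--> {A, C, D, E}  [new]
{A, D} --y--> {A, C, D, E}  [seen]
{A, C, D, E} --x--> {A, C, D, E}  [seen]
{A, C, D, E} --y--> {A, B, C, D, E}  [new]
{A, B, C, D, E} --x--> {A, C, D, E}  [seen]
{A, B, C, D, E} --y--> {A, B, C, D, E}  [seen]
Reachable DFA states: {A, D}, {A, C, D, E}, {A, B, C, D, E}.
Accepting DFA states (contain an NFA accepting state): {A, D}, {A, C, D, E}, {A, B, C, D, E}.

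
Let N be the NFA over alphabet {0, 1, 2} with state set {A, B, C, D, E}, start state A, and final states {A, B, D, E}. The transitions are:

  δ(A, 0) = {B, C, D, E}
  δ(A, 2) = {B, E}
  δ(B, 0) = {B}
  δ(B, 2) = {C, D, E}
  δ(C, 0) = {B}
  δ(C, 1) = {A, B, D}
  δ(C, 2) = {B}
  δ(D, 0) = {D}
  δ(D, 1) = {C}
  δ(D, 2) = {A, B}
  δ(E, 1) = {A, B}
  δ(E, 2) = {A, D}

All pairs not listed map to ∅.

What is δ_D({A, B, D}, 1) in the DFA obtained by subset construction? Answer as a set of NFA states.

{C}

δ(A,1) = ∅; δ(B,1) = ∅; δ(D,1) = {C}.
Union: {C}.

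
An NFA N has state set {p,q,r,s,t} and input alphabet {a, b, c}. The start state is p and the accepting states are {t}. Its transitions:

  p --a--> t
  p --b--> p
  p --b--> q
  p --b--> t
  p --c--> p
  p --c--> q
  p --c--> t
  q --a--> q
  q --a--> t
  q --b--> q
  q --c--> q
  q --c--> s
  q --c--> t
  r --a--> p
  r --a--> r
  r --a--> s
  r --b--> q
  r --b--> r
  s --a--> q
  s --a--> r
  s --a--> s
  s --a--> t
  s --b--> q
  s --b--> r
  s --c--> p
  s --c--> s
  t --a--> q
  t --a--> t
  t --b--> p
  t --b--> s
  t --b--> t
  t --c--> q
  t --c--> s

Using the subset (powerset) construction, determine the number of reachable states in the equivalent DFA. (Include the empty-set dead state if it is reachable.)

Start state of the DFA: {p}.
{p} --a--> {t}  [new]
{p} --b--> {p,q,t}  [new]
{p} --c--> {p,q,t}  [seen]
{t} --a--> {q,t}  [new]
{t} --b--> {p,s,t}  [new]
{t} --c--> {q,s}  [new]
{p,q,t} --a--> {q,t}  [seen]
{p,q,t} --b--> {p,q,s,t}  [new]
{p,q,t} --c--> {p,q,s,t}  [seen]
{q,t} --a--> {q,t}  [seen]
{q,t} --b--> {p,q,s,t}  [seen]
{q,t} --c--> {q,s,t}  [new]
{p,s,t} --a--> {q,r,s,t}  [new]
{p,s,t} --b--> {p,q,r,s,t}  [new]
{p,s,t} --c--> {p,q,s,t}  [seen]
{q,s} --a--> {q,r,s,t}  [seen]
{q,s} --b--> {q,r}  [new]
{q,s} --c--> {p,q,s,t}  [seen]
{p,q,s,t} --a--> {q,r,s,t}  [seen]
{p,q,s,t} --b--> {p,q,r,s,t}  [seen]
{p,q,s,t} --c--> {p,q,s,t}  [seen]
{q,s,t} --a--> {q,r,s,t}  [seen]
{q,s,t} --b--> {p,q,r,s,t}  [seen]
{q,s,t} --c--> {p,q,s,t}  [seen]
{q,r,s,t} --a--> {p,q,r,s,t}  [seen]
{q,r,s,t} --b--> {p,q,r,s,t}  [seen]
{q,r,s,t} --c--> {p,q,s,t}  [seen]
{p,q,r,s,t} --a--> {p,q,r,s,t}  [seen]
{p,q,r,s,t} --b--> {p,q,r,s,t}  [seen]
{p,q,r,s,t} --c--> {p,q,s,t}  [seen]
{q,r} --a--> {p,q,r,s,t}  [seen]
{q,r} --b--> {q,r}  [seen]
{q,r} --c--> {q,s,t}  [seen]
Reachable DFA states: {p}, {t}, {p,q,t}, {q,t}, {p,s,t}, {q,s}, {p,q,s,t}, {q,s,t}, {q,r,s,t}, {p,q,r,s,t}, {q,r}.

11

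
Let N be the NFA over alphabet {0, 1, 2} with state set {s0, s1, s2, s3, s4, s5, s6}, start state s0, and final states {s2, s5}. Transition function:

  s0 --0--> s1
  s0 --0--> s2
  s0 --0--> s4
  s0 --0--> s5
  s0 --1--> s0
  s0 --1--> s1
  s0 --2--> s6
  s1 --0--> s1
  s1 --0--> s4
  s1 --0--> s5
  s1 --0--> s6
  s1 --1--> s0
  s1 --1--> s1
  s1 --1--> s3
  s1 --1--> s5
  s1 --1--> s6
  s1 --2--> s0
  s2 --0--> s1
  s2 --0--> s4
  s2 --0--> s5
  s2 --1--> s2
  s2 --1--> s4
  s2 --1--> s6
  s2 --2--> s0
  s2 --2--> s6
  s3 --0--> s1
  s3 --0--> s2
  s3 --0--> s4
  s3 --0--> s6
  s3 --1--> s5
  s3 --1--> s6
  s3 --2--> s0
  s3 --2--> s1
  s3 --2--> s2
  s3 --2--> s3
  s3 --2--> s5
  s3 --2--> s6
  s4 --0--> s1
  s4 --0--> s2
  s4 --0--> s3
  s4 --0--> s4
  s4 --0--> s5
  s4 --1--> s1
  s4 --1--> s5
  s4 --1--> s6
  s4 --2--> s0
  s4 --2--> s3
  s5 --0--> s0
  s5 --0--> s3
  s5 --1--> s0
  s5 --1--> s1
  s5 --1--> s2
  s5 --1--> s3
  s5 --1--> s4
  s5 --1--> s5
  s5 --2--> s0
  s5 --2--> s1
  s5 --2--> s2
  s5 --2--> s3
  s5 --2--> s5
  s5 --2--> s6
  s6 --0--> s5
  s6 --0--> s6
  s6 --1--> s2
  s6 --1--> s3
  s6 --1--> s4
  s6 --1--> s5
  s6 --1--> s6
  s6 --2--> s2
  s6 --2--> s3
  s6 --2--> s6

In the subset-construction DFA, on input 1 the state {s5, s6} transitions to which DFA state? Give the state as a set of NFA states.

{s0, s1, s2, s3, s4, s5, s6}

δ(s5,1) = {s0, s1, s2, s3, s4, s5}; δ(s6,1) = {s2, s3, s4, s5, s6}.
Union: {s0, s1, s2, s3, s4, s5, s6}.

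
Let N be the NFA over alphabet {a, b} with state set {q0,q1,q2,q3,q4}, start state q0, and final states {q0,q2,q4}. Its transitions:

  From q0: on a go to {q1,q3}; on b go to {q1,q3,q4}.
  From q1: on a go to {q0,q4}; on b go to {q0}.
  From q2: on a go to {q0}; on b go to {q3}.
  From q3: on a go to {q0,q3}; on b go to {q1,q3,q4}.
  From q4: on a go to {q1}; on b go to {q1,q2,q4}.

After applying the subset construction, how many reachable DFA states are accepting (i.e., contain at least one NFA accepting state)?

7

Start state of the DFA: {q0}.
{q0} --a--> {q1,q3}  [new]
{q0} --b--> {q1,q3,q4}  [new]
{q1,q3} --a--> {q0,q3,q4}  [new]
{q1,q3} --b--> {q0,q1,q3,q4}  [new]
{q1,q3,q4} --a--> {q0,q1,q3,q4}  [seen]
{q1,q3,q4} --b--> {q0,q1,q2,q3,q4}  [new]
{q0,q3,q4} --a--> {q0,q1,q3}  [new]
{q0,q3,q4} --b--> {q1,q2,q3,q4}  [new]
{q0,q1,q3,q4} --a--> {q0,q1,q3,q4}  [seen]
{q0,q1,q3,q4} --b--> {q0,q1,q2,q3,q4}  [seen]
{q0,q1,q2,q3,q4} --a--> {q0,q1,q3,q4}  [seen]
{q0,q1,q2,q3,q4} --b--> {q0,q1,q2,q3,q4}  [seen]
{q0,q1,q3} --a--> {q0,q1,q3,q4}  [seen]
{q0,q1,q3} --b--> {q0,q1,q3,q4}  [seen]
{q1,q2,q3,q4} --a--> {q0,q1,q3,q4}  [seen]
{q1,q2,q3,q4} --b--> {q0,q1,q2,q3,q4}  [seen]
Reachable DFA states: {q0}, {q1,q3}, {q1,q3,q4}, {q0,q3,q4}, {q0,q1,q3,q4}, {q0,q1,q2,q3,q4}, {q0,q1,q3}, {q1,q2,q3,q4}.
Accepting DFA states (contain an NFA accepting state): {q0}, {q1,q3,q4}, {q0,q3,q4}, {q0,q1,q3,q4}, {q0,q1,q2,q3,q4}, {q0,q1,q3}, {q1,q2,q3,q4}.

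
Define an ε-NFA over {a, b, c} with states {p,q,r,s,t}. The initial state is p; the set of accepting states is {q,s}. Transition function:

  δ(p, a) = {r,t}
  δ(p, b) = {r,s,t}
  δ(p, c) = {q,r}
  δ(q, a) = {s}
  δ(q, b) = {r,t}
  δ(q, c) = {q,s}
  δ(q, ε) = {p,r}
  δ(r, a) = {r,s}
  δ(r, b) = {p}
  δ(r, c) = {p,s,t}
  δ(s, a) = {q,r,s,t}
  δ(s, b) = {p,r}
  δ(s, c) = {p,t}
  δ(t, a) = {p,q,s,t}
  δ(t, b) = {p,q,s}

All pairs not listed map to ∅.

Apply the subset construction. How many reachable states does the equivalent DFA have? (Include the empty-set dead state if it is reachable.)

9

Start state of the DFA: {p} (ε-closure of the NFA start).
{p} --a--> {r,t}  [new]
{p} --b--> {r,s,t}  [new]
{p} --c--> {p,q,r}  [new]
{r,t} --a--> {p,q,r,s,t}  [new]
{r,t} --b--> {p,q,r,s}  [new]
{r,t} --c--> {p,s,t}  [new]
{r,s,t} --a--> {p,q,r,s,t}  [seen]
{r,s,t} --b--> {p,q,r,s}  [seen]
{r,s,t} --c--> {p,s,t}  [seen]
{p,q,r} --a--> {r,s,t}  [seen]
{p,q,r} --b--> {p,r,s,t}  [new]
{p,q,r} --c--> {p,q,r,s,t}  [seen]
{p,q,r,s,t} --a--> {p,q,r,s,t}  [seen]
{p,q,r,s,t} --b--> {p,q,r,s,t}  [seen]
{p,q,r,s,t} --c--> {p,q,r,s,t}  [seen]
{p,q,r,s} --a--> {p,q,r,s,t}  [seen]
{p,q,r,s} --b--> {p,r,s,t}  [seen]
{p,q,r,s} --c--> {p,q,r,s,t}  [seen]
{p,s,t} --a--> {p,q,r,s,t}  [seen]
{p,s,t} --b--> {p,q,r,s,t}  [seen]
{p,s,t} --c--> {p,q,r,t}  [new]
{p,r,s,t} --a--> {p,q,r,s,t}  [seen]
{p,r,s,t} --b--> {p,q,r,s,t}  [seen]
{p,r,s,t} --c--> {p,q,r,s,t}  [seen]
{p,q,r,t} --a--> {p,q,r,s,t}  [seen]
{p,q,r,t} --b--> {p,q,r,s,t}  [seen]
{p,q,r,t} --c--> {p,q,r,s,t}  [seen]
Reachable DFA states: {p}, {r,t}, {r,s,t}, {p,q,r}, {p,q,r,s,t}, {p,q,r,s}, {p,s,t}, {p,r,s,t}, {p,q,r,t}.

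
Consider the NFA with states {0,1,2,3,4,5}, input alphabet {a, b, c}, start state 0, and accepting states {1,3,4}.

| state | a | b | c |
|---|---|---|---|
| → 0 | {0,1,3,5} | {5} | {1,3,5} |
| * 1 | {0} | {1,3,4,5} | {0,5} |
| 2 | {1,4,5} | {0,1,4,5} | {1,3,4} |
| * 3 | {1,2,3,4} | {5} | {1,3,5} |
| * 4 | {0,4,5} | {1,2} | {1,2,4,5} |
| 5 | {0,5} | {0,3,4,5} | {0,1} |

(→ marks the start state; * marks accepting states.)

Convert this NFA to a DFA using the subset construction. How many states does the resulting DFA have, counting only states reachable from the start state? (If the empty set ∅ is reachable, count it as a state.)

10

Start state of the DFA: {0}.
{0} --a--> {0,1,3,5}  [new]
{0} --b--> {5}  [new]
{0} --c--> {1,3,5}  [new]
{0,1,3,5} --a--> {0,1,2,3,4,5}  [new]
{0,1,3,5} --b--> {0,1,3,4,5}  [new]
{0,1,3,5} --c--> {0,1,3,5}  [seen]
{5} --a--> {0,5}  [new]
{5} --b--> {0,3,4,5}  [new]
{5} --c--> {0,1}  [new]
{1,3,5} --a--> {0,1,2,3,4,5}  [seen]
{1,3,5} --b--> {0,1,3,4,5}  [seen]
{1,3,5} --c--> {0,1,3,5}  [seen]
{0,1,2,3,4,5} --a--> {0,1,2,3,4,5}  [seen]
{0,1,2,3,4,5} --b--> {0,1,2,3,4,5}  [seen]
{0,1,2,3,4,5} --c--> {0,1,2,3,4,5}  [seen]
{0,1,3,4,5} --a--> {0,1,2,3,4,5}  [seen]
{0,1,3,4,5} --b--> {0,1,2,3,4,5}  [seen]
{0,1,3,4,5} --c--> {0,1,2,3,4,5}  [seen]
{0,5} --a--> {0,1,3,5}  [seen]
{0,5} --b--> {0,3,4,5}  [seen]
{0,5} --c--> {0,1,3,5}  [seen]
{0,3,4,5} --a--> {0,1,2,3,4,5}  [seen]
{0,3,4,5} --b--> {0,1,2,3,4,5}  [seen]
{0,3,4,5} --c--> {0,1,2,3,4,5}  [seen]
{0,1} --a--> {0,1,3,5}  [seen]
{0,1} --b--> {1,3,4,5}  [new]
{0,1} --c--> {0,1,3,5}  [seen]
{1,3,4,5} --a--> {0,1,2,3,4,5}  [seen]
{1,3,4,5} --b--> {0,1,2,3,4,5}  [seen]
{1,3,4,5} --c--> {0,1,2,3,4,5}  [seen]
Reachable DFA states: {0}, {0,1,3,5}, {5}, {1,3,5}, {0,1,2,3,4,5}, {0,1,3,4,5}, {0,5}, {0,3,4,5}, {0,1}, {1,3,4,5}.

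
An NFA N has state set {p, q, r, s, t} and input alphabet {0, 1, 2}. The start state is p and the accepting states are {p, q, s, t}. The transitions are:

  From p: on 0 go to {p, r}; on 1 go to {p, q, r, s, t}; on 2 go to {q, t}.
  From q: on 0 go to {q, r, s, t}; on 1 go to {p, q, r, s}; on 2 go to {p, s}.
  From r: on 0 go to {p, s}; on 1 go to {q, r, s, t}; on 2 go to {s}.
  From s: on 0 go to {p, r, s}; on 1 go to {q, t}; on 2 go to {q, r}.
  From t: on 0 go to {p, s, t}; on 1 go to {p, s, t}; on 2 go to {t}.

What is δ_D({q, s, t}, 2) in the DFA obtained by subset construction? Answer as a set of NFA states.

δ(q,2) = {p, s}; δ(s,2) = {q, r}; δ(t,2) = {t}.
Union: {p, q, r, s, t}.

{p, q, r, s, t}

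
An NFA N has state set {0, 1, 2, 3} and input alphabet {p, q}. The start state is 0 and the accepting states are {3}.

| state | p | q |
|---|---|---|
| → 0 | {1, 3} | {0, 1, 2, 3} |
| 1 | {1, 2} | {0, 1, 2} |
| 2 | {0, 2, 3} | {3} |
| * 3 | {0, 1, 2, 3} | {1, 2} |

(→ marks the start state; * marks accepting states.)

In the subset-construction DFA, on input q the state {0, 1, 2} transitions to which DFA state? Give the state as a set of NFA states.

{0, 1, 2, 3}

δ(0,q) = {0, 1, 2, 3}; δ(1,q) = {0, 1, 2}; δ(2,q) = {3}.
Union: {0, 1, 2, 3}.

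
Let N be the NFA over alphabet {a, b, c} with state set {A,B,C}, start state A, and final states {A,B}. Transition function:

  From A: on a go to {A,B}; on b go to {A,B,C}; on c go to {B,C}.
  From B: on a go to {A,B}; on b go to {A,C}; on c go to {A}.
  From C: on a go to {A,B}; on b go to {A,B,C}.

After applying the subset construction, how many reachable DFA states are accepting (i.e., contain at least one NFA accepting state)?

4

Start state of the DFA: {A}.
{A} --a--> {A,B}  [new]
{A} --b--> {A,B,C}  [new]
{A} --c--> {B,C}  [new]
{A,B} --a--> {A,B}  [seen]
{A,B} --b--> {A,B,C}  [seen]
{A,B} --c--> {A,B,C}  [seen]
{A,B,C} --a--> {A,B}  [seen]
{A,B,C} --b--> {A,B,C}  [seen]
{A,B,C} --c--> {A,B,C}  [seen]
{B,C} --a--> {A,B}  [seen]
{B,C} --b--> {A,B,C}  [seen]
{B,C} --c--> {A}  [seen]
Reachable DFA states: {A}, {A,B}, {A,B,C}, {B,C}.
Accepting DFA states (contain an NFA accepting state): {A}, {A,B}, {A,B,C}, {B,C}.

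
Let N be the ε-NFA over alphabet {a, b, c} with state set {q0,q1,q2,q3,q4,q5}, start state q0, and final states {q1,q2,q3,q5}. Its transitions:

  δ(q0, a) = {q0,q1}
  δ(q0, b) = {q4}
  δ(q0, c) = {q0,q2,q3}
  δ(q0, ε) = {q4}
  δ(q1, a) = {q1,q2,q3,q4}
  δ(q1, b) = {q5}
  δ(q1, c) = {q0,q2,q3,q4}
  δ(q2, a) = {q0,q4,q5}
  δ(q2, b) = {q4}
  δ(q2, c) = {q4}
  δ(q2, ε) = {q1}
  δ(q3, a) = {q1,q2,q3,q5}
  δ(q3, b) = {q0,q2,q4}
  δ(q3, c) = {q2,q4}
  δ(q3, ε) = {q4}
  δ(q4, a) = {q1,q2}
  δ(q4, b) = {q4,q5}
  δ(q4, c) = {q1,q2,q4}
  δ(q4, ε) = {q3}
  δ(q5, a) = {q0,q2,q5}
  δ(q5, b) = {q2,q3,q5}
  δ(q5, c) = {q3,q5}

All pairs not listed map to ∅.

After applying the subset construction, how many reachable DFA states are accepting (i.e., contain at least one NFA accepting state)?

Start state of the DFA: {q0,q3,q4} (ε-closure of the NFA start).
{q0,q3,q4} --a--> {q0,q1,q2,q3,q4,q5}  [new]
{q0,q3,q4} --b--> {q0,q1,q2,q3,q4,q5}  [seen]
{q0,q3,q4} --c--> {q0,q1,q2,q3,q4}  [new]
{q0,q1,q2,q3,q4,q5} --a--> {q0,q1,q2,q3,q4,q5}  [seen]
{q0,q1,q2,q3,q4,q5} --b--> {q0,q1,q2,q3,q4,q5}  [seen]
{q0,q1,q2,q3,q4,q5} --c--> {q0,q1,q2,q3,q4,q5}  [seen]
{q0,q1,q2,q3,q4} --a--> {q0,q1,q2,q3,q4,q5}  [seen]
{q0,q1,q2,q3,q4} --b--> {q0,q1,q2,q3,q4,q5}  [seen]
{q0,q1,q2,q3,q4} --c--> {q0,q1,q2,q3,q4}  [seen]
Reachable DFA states: {q0,q3,q4}, {q0,q1,q2,q3,q4,q5}, {q0,q1,q2,q3,q4}.
Accepting DFA states (contain an NFA accepting state): {q0,q3,q4}, {q0,q1,q2,q3,q4,q5}, {q0,q1,q2,q3,q4}.

3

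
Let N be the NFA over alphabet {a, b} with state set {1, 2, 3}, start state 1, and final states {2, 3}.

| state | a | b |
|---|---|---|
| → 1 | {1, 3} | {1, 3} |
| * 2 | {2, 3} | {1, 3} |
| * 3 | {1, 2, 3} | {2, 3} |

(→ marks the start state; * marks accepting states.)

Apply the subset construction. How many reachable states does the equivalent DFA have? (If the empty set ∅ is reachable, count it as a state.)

3

Start state of the DFA: {1}.
{1} --a--> {1, 3}  [new]
{1} --b--> {1, 3}  [seen]
{1, 3} --a--> {1, 2, 3}  [new]
{1, 3} --b--> {1, 2, 3}  [seen]
{1, 2, 3} --a--> {1, 2, 3}  [seen]
{1, 2, 3} --b--> {1, 2, 3}  [seen]
Reachable DFA states: {1}, {1, 3}, {1, 2, 3}.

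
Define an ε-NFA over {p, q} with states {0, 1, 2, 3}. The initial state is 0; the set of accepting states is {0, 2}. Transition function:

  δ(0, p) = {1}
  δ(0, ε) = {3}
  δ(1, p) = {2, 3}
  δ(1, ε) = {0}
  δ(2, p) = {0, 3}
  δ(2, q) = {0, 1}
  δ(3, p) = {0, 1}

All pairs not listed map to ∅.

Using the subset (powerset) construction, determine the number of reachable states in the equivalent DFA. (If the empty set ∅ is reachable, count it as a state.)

Start state of the DFA: {0, 3} (ε-closure of the NFA start).
{0, 3} --p--> {0, 1, 3}  [new]
{0, 3} --q--> ∅  [new]
{0, 1, 3} --p--> {0, 1, 2, 3}  [new]
{0, 1, 3} --q--> ∅  [seen]
∅ --p--> ∅  [seen]
∅ --q--> ∅  [seen]
{0, 1, 2, 3} --p--> {0, 1, 2, 3}  [seen]
{0, 1, 2, 3} --q--> {0, 1, 3}  [seen]
Reachable DFA states: {0, 3}, {0, 1, 3}, ∅, {0, 1, 2, 3}.

4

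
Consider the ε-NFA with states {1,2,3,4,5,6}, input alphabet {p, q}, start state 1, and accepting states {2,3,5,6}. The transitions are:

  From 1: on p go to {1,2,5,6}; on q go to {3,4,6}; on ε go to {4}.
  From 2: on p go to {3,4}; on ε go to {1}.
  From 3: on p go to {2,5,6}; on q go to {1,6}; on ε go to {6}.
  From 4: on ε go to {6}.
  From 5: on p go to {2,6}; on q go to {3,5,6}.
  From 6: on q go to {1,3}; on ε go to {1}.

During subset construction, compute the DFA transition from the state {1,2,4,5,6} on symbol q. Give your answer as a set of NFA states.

{1,3,4,5,6}

δ(1,q) = {3,4,6}; δ(2,q) = ∅; δ(4,q) = ∅; δ(5,q) = {3,5,6}; δ(6,q) = {1,3}.
Union: {1,3,4,5,6}.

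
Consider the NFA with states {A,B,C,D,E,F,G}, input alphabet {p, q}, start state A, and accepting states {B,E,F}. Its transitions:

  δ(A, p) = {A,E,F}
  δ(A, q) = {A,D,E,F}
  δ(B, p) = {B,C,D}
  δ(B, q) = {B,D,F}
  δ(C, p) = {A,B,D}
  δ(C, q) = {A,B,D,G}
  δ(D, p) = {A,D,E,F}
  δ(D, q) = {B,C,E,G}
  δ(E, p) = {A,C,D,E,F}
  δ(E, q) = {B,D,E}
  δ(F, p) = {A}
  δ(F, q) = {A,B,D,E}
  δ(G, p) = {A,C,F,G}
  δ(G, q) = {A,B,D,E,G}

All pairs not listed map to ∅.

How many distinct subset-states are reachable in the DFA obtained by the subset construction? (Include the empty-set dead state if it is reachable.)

Start state of the DFA: {A}.
{A} --p--> {A,E,F}  [new]
{A} --q--> {A,D,E,F}  [new]
{A,E,F} --p--> {A,C,D,E,F}  [new]
{A,E,F} --q--> {A,B,D,E,F}  [new]
{A,D,E,F} --p--> {A,C,D,E,F}  [seen]
{A,D,E,F} --q--> {A,B,C,D,E,F,G}  [new]
{A,C,D,E,F} --p--> {A,B,C,D,E,F}  [new]
{A,C,D,E,F} --q--> {A,B,C,D,E,F,G}  [seen]
{A,B,D,E,F} --p--> {A,B,C,D,E,F}  [seen]
{A,B,D,E,F} --q--> {A,B,C,D,E,F,G}  [seen]
{A,B,C,D,E,F,G} --p--> {A,B,C,D,E,F,G}  [seen]
{A,B,C,D,E,F,G} --q--> {A,B,C,D,E,F,G}  [seen]
{A,B,C,D,E,F} --p--> {A,B,C,D,E,F}  [seen]
{A,B,C,D,E,F} --q--> {A,B,C,D,E,F,G}  [seen]
Reachable DFA states: {A}, {A,E,F}, {A,D,E,F}, {A,C,D,E,F}, {A,B,D,E,F}, {A,B,C,D,E,F,G}, {A,B,C,D,E,F}.

7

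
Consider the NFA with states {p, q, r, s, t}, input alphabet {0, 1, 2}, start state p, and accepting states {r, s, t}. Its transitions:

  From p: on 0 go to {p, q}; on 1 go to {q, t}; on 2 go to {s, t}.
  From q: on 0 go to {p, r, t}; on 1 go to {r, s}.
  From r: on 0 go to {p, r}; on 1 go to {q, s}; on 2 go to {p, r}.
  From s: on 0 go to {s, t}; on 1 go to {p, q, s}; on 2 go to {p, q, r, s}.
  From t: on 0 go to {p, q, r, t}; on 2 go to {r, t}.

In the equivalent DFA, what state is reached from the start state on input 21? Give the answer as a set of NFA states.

{p, q, s}

Start: {p}.
δ(p,2) = {s, t}.
Union: {s, t}.
After 2: {s, t}.
δ(s,1) = {p, q, s}; δ(t,1) = ∅.
Union: {p, q, s}.
After 1: {p, q, s}.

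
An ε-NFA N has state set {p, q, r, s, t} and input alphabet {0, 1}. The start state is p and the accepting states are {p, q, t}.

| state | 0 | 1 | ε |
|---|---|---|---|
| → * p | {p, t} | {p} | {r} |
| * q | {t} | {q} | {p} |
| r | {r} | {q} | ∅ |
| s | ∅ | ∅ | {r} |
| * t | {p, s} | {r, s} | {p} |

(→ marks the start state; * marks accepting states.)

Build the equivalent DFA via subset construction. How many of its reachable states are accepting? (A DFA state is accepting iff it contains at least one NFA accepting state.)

5

Start state of the DFA: {p, r} (ε-closure of the NFA start).
{p, r} --0--> {p, r, t}  [new]
{p, r} --1--> {p, q, r}  [new]
{p, r, t} --0--> {p, r, s, t}  [new]
{p, r, t} --1--> {p, q, r, s}  [new]
{p, q, r} --0--> {p, r, t}  [seen]
{p, q, r} --1--> {p, q, r}  [seen]
{p, r, s, t} --0--> {p, r, s, t}  [seen]
{p, r, s, t} --1--> {p, q, r, s}  [seen]
{p, q, r, s} --0--> {p, r, t}  [seen]
{p, q, r, s} --1--> {p, q, r}  [seen]
Reachable DFA states: {p, r}, {p, r, t}, {p, q, r}, {p, r, s, t}, {p, q, r, s}.
Accepting DFA states (contain an NFA accepting state): {p, r}, {p, r, t}, {p, q, r}, {p, r, s, t}, {p, q, r, s}.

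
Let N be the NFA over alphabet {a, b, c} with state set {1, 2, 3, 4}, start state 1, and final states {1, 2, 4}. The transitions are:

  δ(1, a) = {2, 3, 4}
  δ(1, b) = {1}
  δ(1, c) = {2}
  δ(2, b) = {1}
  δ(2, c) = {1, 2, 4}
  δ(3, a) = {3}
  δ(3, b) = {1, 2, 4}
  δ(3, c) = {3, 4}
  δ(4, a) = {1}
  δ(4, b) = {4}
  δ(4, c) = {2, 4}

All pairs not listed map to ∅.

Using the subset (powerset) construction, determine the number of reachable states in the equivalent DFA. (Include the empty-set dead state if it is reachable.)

9

Start state of the DFA: {1}.
{1} --a--> {2, 3, 4}  [new]
{1} --b--> {1}  [seen]
{1} --c--> {2}  [new]
{2, 3, 4} --a--> {1, 3}  [new]
{2, 3, 4} --b--> {1, 2, 4}  [new]
{2, 3, 4} --c--> {1, 2, 3, 4}  [new]
{2} --a--> ∅  [new]
{2} --b--> {1}  [seen]
{2} --c--> {1, 2, 4}  [seen]
{1, 3} --a--> {2, 3, 4}  [seen]
{1, 3} --b--> {1, 2, 4}  [seen]
{1, 3} --c--> {2, 3, 4}  [seen]
{1, 2, 4} --a--> {1, 2, 3, 4}  [seen]
{1, 2, 4} --b--> {1, 4}  [new]
{1, 2, 4} --c--> {1, 2, 4}  [seen]
{1, 2, 3, 4} --a--> {1, 2, 3, 4}  [seen]
{1, 2, 3, 4} --b--> {1, 2, 4}  [seen]
{1, 2, 3, 4} --c--> {1, 2, 3, 4}  [seen]
∅ --a--> ∅  [seen]
∅ --b--> ∅  [seen]
∅ --c--> ∅  [seen]
{1, 4} --a--> {1, 2, 3, 4}  [seen]
{1, 4} --b--> {1, 4}  [seen]
{1, 4} --c--> {2, 4}  [new]
{2, 4} --a--> {1}  [seen]
{2, 4} --b--> {1, 4}  [seen]
{2, 4} --c--> {1, 2, 4}  [seen]
Reachable DFA states: {1}, {2, 3, 4}, {2}, {1, 3}, {1, 2, 4}, {1, 2, 3, 4}, ∅, {1, 4}, {2, 4}.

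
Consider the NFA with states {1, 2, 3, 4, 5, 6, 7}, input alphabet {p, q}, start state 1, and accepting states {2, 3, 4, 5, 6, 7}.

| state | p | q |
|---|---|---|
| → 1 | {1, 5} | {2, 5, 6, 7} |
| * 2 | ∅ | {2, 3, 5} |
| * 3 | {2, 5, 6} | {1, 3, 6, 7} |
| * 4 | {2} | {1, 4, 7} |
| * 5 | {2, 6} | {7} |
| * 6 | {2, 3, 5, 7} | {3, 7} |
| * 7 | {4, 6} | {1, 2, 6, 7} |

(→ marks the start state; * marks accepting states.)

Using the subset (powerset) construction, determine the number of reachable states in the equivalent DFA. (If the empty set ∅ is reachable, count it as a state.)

Start state of the DFA: {1}.
{1} --p--> {1, 5}  [new]
{1} --q--> {2, 5, 6, 7}  [new]
{1, 5} --p--> {1, 2, 5, 6}  [new]
{1, 5} --q--> {2, 5, 6, 7}  [seen]
{2, 5, 6, 7} --p--> {2, 3, 4, 5, 6, 7}  [new]
{2, 5, 6, 7} --q--> {1, 2, 3, 5, 6, 7}  [new]
{1, 2, 5, 6} --p--> {1, 2, 3, 5, 6, 7}  [seen]
{1, 2, 5, 6} --q--> {2, 3, 5, 6, 7}  [new]
{2, 3, 4, 5, 6, 7} --p--> {2, 3, 4, 5, 6, 7}  [seen]
{2, 3, 4, 5, 6, 7} --q--> {1, 2, 3, 4, 5, 6, 7}  [new]
{1, 2, 3, 5, 6, 7} --p--> {1, 2, 3, 4, 5, 6, 7}  [seen]
{1, 2, 3, 5, 6, 7} --q--> {1, 2, 3, 5, 6, 7}  [seen]
{2, 3, 5, 6, 7} --p--> {2, 3, 4, 5, 6, 7}  [seen]
{2, 3, 5, 6, 7} --q--> {1, 2, 3, 5, 6, 7}  [seen]
{1, 2, 3, 4, 5, 6, 7} --p--> {1, 2, 3, 4, 5, 6, 7}  [seen]
{1, 2, 3, 4, 5, 6, 7} --q--> {1, 2, 3, 4, 5, 6, 7}  [seen]
Reachable DFA states: {1}, {1, 5}, {2, 5, 6, 7}, {1, 2, 5, 6}, {2, 3, 4, 5, 6, 7}, {1, 2, 3, 5, 6, 7}, {2, 3, 5, 6, 7}, {1, 2, 3, 4, 5, 6, 7}.

8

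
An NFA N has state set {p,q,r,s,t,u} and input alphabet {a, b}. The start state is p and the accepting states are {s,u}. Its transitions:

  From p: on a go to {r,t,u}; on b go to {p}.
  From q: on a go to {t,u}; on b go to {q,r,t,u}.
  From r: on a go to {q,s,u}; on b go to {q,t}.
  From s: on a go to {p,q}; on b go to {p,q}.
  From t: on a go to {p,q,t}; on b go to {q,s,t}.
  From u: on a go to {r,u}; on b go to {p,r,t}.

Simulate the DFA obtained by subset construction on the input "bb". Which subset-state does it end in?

{p}

Start: {p}.
δ(p,b) = {p}.
Union: {p}.
After b: {p}.
δ(p,b) = {p}.
Union: {p}.
After b: {p}.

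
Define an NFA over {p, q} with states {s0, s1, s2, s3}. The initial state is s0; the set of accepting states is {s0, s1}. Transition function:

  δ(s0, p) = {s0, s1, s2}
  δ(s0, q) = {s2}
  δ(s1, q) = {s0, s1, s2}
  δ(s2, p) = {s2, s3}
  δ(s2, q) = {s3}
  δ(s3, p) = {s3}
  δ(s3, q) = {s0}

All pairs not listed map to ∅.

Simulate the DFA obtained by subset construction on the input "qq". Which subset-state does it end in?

{s3}

Start: {s0}.
δ(s0,q) = {s2}.
Union: {s2}.
After q: {s2}.
δ(s2,q) = {s3}.
Union: {s3}.
After q: {s3}.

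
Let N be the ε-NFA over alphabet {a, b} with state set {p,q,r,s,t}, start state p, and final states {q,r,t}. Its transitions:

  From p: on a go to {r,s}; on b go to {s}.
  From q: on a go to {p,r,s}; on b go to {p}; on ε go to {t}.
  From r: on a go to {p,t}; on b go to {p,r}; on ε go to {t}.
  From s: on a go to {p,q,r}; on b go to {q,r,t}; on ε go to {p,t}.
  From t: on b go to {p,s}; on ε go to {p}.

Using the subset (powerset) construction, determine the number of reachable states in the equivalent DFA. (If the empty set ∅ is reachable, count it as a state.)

Start state of the DFA: {p} (ε-closure of the NFA start).
{p} --a--> {p,r,s,t}  [new]
{p} --b--> {p,s,t}  [new]
{p,r,s,t} --a--> {p,q,r,s,t}  [new]
{p,r,s,t} --b--> {p,q,r,s,t}  [seen]
{p,s,t} --a--> {p,q,r,s,t}  [seen]
{p,s,t} --b--> {p,q,r,s,t}  [seen]
{p,q,r,s,t} --a--> {p,q,r,s,t}  [seen]
{p,q,r,s,t} --b--> {p,q,r,s,t}  [seen]
Reachable DFA states: {p}, {p,r,s,t}, {p,s,t}, {p,q,r,s,t}.

4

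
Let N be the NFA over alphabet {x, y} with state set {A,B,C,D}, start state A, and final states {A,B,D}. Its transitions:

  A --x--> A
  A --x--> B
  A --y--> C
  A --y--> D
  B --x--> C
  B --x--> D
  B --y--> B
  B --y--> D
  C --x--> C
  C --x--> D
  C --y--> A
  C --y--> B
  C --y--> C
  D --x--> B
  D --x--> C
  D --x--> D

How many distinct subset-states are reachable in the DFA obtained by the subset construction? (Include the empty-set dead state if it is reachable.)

Start state of the DFA: {A}.
{A} --x--> {A,B}  [new]
{A} --y--> {C,D}  [new]
{A,B} --x--> {A,B,C,D}  [new]
{A,B} --y--> {B,C,D}  [new]
{C,D} --x--> {B,C,D}  [seen]
{C,D} --y--> {A,B,C}  [new]
{A,B,C,D} --x--> {A,B,C,D}  [seen]
{A,B,C,D} --y--> {A,B,C,D}  [seen]
{B,C,D} --x--> {B,C,D}  [seen]
{B,C,D} --y--> {A,B,C,D}  [seen]
{A,B,C} --x--> {A,B,C,D}  [seen]
{A,B,C} --y--> {A,B,C,D}  [seen]
Reachable DFA states: {A}, {A,B}, {C,D}, {A,B,C,D}, {B,C,D}, {A,B,C}.

6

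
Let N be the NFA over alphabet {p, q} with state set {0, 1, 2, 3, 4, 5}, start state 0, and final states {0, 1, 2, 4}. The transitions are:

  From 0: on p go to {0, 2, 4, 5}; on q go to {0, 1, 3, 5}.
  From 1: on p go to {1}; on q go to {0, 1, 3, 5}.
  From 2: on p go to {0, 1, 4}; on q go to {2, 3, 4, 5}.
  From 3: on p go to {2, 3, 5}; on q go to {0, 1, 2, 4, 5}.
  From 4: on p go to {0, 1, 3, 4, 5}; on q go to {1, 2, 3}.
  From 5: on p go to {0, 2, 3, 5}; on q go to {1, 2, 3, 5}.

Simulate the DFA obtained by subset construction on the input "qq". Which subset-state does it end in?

{0, 1, 2, 3, 4, 5}

Start: {0}.
δ(0,q) = {0, 1, 3, 5}.
Union: {0, 1, 3, 5}.
After q: {0, 1, 3, 5}.
δ(0,q) = {0, 1, 3, 5}; δ(1,q) = {0, 1, 3, 5}; δ(3,q) = {0, 1, 2, 4, 5}; δ(5,q) = {1, 2, 3, 5}.
Union: {0, 1, 2, 3, 4, 5}.
After q: {0, 1, 2, 3, 4, 5}.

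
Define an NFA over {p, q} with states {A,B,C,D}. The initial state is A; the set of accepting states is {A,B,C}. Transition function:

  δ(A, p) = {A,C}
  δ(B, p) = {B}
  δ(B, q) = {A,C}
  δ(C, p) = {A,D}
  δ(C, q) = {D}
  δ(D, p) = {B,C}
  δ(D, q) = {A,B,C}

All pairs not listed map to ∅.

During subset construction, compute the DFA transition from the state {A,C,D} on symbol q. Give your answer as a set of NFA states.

{A,B,C,D}

δ(A,q) = ∅; δ(C,q) = {D}; δ(D,q) = {A,B,C}.
Union: {A,B,C,D}.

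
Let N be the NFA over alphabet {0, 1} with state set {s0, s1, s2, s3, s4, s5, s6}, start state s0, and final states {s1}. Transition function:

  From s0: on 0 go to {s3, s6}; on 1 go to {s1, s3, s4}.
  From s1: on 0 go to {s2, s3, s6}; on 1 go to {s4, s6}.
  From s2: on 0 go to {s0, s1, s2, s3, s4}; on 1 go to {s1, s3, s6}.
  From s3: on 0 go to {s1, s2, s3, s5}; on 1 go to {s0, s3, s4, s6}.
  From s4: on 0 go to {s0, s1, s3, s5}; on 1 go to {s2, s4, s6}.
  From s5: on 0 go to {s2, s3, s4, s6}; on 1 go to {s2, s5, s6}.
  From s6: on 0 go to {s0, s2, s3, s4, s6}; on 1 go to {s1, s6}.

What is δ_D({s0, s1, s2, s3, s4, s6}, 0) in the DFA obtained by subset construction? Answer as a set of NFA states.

{s0, s1, s2, s3, s4, s5, s6}

δ(s0,0) = {s3, s6}; δ(s1,0) = {s2, s3, s6}; δ(s2,0) = {s0, s1, s2, s3, s4}; δ(s3,0) = {s1, s2, s3, s5}; δ(s4,0) = {s0, s1, s3, s5}; δ(s6,0) = {s0, s2, s3, s4, s6}.
Union: {s0, s1, s2, s3, s4, s5, s6}.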